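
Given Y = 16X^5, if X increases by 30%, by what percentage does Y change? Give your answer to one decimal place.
271.3%

For Y = 16X^5:
If X → X(1 + 0.3)
Then Y → Y · (1 + 0.3)^5
     ≈ Y · 3.7129

Percentage change = ((1 + 0.3)^5 − 1) × 100% ≈ 271.3%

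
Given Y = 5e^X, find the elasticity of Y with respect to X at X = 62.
Elasticity = 62

Elasticity = (dY/dX) · (X/Y)

dY/dX = 5·e^X
At X = 62: dY/dX = 5·e^62, Y = 5·e^62

Elasticity = (5·e^62) · (62 / (5·e^62)) = 62

Interpretation: for a small percentage change in X, the percentage change in Y is approximately 62.00 times as large.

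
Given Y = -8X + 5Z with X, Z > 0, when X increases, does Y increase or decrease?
Y decreases

Taking the partial derivative:
∂Y/∂X = -8

∂Y/∂X = -8 < 0 (assuming positive values)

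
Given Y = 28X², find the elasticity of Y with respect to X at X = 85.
Elasticity = 2

Elasticity = (dY/dX) · (X/Y)

dY/dX = 56·X
At X = 85: dY/dX = 4760, Y = 202300

Elasticity = 4760 · (85 / 202300) = 2

Interpretation: for a small percentage change in X, the percentage change in Y is approximately 2.00 times as large.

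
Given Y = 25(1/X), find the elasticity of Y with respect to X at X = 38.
Elasticity = -1

Elasticity = (dY/dX) · (X/Y)

dY/dX = -25/X²
At X = 38: dY/dX = -25/1444, Y = 25/38

Elasticity = (-25/1444) · (38 / (25/38)) = -1

Interpretation: for a small percentage change in X, the percentage change in Y is approximately -1.00 times as large.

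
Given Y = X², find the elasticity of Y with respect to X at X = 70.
Elasticity = 2

Elasticity = (dY/dX) · (X/Y)

dY/dX = 2·X
At X = 70: dY/dX = 140, Y = 4900

Elasticity = 140 · (70 / 4900) = 2

Interpretation: for a small percentage change in X, the percentage change in Y is approximately 2.00 times as large.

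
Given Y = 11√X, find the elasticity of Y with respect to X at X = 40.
Elasticity = 1/2

Elasticity = (dY/dX) · (X/Y)

dY/dX = 11/(2·√X)
At X = 40: dY/dX = 11·√10/40, Y = 22·√10

Elasticity = (11·√10/40) · (40 / (22·√10)) = 1/2

Interpretation: for a small percentage change in X, the percentage change in Y is approximately 0.50 times as large.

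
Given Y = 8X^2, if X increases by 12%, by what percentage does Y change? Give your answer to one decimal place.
25.4%

For Y = 8X^2:
If X → X(1 + 0.12)
Then Y → Y · (1 + 0.12)^2
     = Y · 1.2544

Percentage change = ((1 + 0.12)^2 − 1) × 100% ≈ 25.4%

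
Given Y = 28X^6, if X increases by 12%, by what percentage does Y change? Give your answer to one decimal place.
97.4%

For Y = 28X^6:
If X → X(1 + 0.12)
Then Y → Y · (1 + 0.12)^6
     ≈ Y · 1.9738

Percentage change = ((1 + 0.12)^6 − 1) × 100% ≈ 97.4%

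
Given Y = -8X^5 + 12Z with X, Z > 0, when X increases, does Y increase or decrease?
Y decreases

Taking the partial derivative:
∂Y/∂X = -40X^4

∂Y/∂X = -40X^4 < 0 (assuming positive values)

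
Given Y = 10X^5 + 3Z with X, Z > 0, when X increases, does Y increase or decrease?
Y increases

Taking the partial derivative:
∂Y/∂X = 50X^4

∂Y/∂X = 50X^4 > 0 (assuming positive values)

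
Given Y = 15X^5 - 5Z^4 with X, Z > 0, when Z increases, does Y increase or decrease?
Y decreases

Taking the partial derivative:
∂Y/∂Z = -20Z^3

∂Y/∂Z = -20Z^3 < 0 (assuming positive values)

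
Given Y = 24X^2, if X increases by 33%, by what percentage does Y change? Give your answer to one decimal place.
76.9%

For Y = 24X^2:
If X → X(1 + 0.33)
Then Y → Y · (1 + 0.33)^2
     = Y · 1.7689

Percentage change = ((1 + 0.33)^2 − 1) × 100% ≈ 76.9%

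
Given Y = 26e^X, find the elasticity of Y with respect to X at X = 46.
Elasticity = 46

Elasticity = (dY/dX) · (X/Y)

dY/dX = 26·e^X
At X = 46: dY/dX = 26·e^46, Y = 26·e^46

Elasticity = (26·e^46) · (46 / (26·e^46)) = 46

Interpretation: for a small percentage change in X, the percentage change in Y is approximately 46.00 times as large.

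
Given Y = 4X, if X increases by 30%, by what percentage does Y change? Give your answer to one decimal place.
30.0%

For Y = 4X:
If X → X(1 + 0.3)
Then Y → Y · (1 + 0.3)^1
     = Y · 1.3000

Percentage change = ((1 + 0.3)^1 − 1) × 100% = 30.0%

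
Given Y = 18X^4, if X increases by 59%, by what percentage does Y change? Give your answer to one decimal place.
539.1%

For Y = 18X^4:
If X → X(1 + 0.59)
Then Y → Y · (1 + 0.59)^4
     ≈ Y · 6.3913

Percentage change = ((1 + 0.59)^4 − 1) × 100% ≈ 539.1%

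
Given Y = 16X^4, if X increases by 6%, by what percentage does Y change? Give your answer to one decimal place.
26.2%

For Y = 16X^4:
If X → X(1 + 0.06)
Then Y → Y · (1 + 0.06)^4
     ≈ Y · 1.2625

Percentage change = ((1 + 0.06)^4 − 1) × 100% ≈ 26.2%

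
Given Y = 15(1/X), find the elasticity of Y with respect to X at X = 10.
Elasticity = -1

Elasticity = (dY/dX) · (X/Y)

dY/dX = -15/X²
At X = 10: dY/dX = -3/20, Y = 3/2

Elasticity = (-3/20) · (10 / (3/2)) = -1

Interpretation: for a small percentage change in X, the percentage change in Y is approximately -1.00 times as large.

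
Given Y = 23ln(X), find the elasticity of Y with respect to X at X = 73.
Elasticity = 1/ln(73) ≈ 0.2331

Elasticity = (dY/dX) · (X/Y)

dY/dX = 23/X
At X = 73: dY/dX = 23/73, Y = 23·ln(73)

Elasticity = (23/73) · (73 / (23·ln(73))) = 1/ln(73) ≈ 0.2331

Interpretation: for a small percentage change in X, the percentage change in Y is approximately 0.23 times as large.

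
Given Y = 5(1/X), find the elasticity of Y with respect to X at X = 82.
Elasticity = -1

Elasticity = (dY/dX) · (X/Y)

dY/dX = -5/X²
At X = 82: dY/dX = -5/6724, Y = 5/82

Elasticity = (-5/6724) · (82 / (5/82)) = -1

Interpretation: for a small percentage change in X, the percentage change in Y is approximately -1.00 times as large.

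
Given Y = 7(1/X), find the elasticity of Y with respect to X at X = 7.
Elasticity = -1

Elasticity = (dY/dX) · (X/Y)

dY/dX = -7/X²
At X = 7: dY/dX = -1/7, Y = 1

Elasticity = (-1/7) · (7 / 1) = -1

Interpretation: for a small percentage change in X, the percentage change in Y is approximately -1.00 times as large.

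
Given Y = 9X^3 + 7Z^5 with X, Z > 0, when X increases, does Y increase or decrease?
Y increases

Taking the partial derivative:
∂Y/∂X = 27X^2

∂Y/∂X = 27X^2 > 0 (assuming positive values)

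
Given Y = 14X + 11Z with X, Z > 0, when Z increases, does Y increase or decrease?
Y increases

Taking the partial derivative:
∂Y/∂Z = 11

∂Y/∂Z = 11 > 0 (assuming positive values)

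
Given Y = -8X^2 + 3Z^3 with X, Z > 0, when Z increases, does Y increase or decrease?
Y increases

Taking the partial derivative:
∂Y/∂Z = 9Z^2

∂Y/∂Z = 9Z^2 > 0 (assuming positive values)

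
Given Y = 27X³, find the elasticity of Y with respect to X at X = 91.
Elasticity = 3

Elasticity = (dY/dX) · (X/Y)

dY/dX = 81·X²
At X = 91: dY/dX = 670761, Y = 20346417

Elasticity = 670761 · (91 / 20346417) = 3

Interpretation: for a small percentage change in X, the percentage change in Y is approximately 3.00 times as large.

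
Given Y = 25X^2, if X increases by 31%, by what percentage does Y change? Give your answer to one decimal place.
71.6%

For Y = 25X^2:
If X → X(1 + 0.31)
Then Y → Y · (1 + 0.31)^2
     = Y · 1.7161

Percentage change = ((1 + 0.31)^2 − 1) × 100% ≈ 71.6%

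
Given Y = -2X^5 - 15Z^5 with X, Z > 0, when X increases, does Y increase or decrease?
Y decreases

Taking the partial derivative:
∂Y/∂X = -10X^4

∂Y/∂X = -10X^4 < 0 (assuming positive values)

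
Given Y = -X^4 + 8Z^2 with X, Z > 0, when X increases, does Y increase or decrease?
Y decreases

Taking the partial derivative:
∂Y/∂X = -4X^3

∂Y/∂X = -4X^3 < 0 (assuming positive values)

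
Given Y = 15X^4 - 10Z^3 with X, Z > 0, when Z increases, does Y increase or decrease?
Y decreases

Taking the partial derivative:
∂Y/∂Z = -30Z^2

∂Y/∂Z = -30Z^2 < 0 (assuming positive values)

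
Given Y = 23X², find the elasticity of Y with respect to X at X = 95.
Elasticity = 2

Elasticity = (dY/dX) · (X/Y)

dY/dX = 46·X
At X = 95: dY/dX = 4370, Y = 207575

Elasticity = 4370 · (95 / 207575) = 2

Interpretation: for a small percentage change in X, the percentage change in Y is approximately 2.00 times as large.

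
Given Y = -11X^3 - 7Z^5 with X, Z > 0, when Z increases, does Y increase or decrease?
Y decreases

Taking the partial derivative:
∂Y/∂Z = -35Z^4

∂Y/∂Z = -35Z^4 < 0 (assuming positive values)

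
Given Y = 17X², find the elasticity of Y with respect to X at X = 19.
Elasticity = 2

Elasticity = (dY/dX) · (X/Y)

dY/dX = 34·X
At X = 19: dY/dX = 646, Y = 6137

Elasticity = 646 · (19 / 6137) = 2

Interpretation: for a small percentage change in X, the percentage change in Y is approximately 2.00 times as large.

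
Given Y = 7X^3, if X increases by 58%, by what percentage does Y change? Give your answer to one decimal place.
294.4%

For Y = 7X^3:
If X → X(1 + 0.58)
Then Y → Y · (1 + 0.58)^3
     ≈ Y · 3.9443

Percentage change = ((1 + 0.58)^3 − 1) × 100% ≈ 294.4%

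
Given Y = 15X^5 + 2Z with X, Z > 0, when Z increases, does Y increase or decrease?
Y increases

Taking the partial derivative:
∂Y/∂Z = 2

∂Y/∂Z = 2 > 0 (assuming positive values)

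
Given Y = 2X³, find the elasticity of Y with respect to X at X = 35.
Elasticity = 3

Elasticity = (dY/dX) · (X/Y)

dY/dX = 6·X²
At X = 35: dY/dX = 7350, Y = 85750

Elasticity = 7350 · (35 / 85750) = 3

Interpretation: for a small percentage change in X, the percentage change in Y is approximately 3.00 times as large.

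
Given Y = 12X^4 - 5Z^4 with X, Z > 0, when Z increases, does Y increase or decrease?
Y decreases

Taking the partial derivative:
∂Y/∂Z = -20Z^3

∂Y/∂Z = -20Z^3 < 0 (assuming positive values)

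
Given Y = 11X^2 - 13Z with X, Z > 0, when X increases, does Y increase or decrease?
Y increases

Taking the partial derivative:
∂Y/∂X = 22X

∂Y/∂X = 22X > 0 (assuming positive values)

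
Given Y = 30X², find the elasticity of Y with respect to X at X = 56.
Elasticity = 2

Elasticity = (dY/dX) · (X/Y)

dY/dX = 60·X
At X = 56: dY/dX = 3360, Y = 94080

Elasticity = 3360 · (56 / 94080) = 2

Interpretation: for a small percentage change in X, the percentage change in Y is approximately 2.00 times as large.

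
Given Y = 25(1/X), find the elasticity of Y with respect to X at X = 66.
Elasticity = -1

Elasticity = (dY/dX) · (X/Y)

dY/dX = -25/X²
At X = 66: dY/dX = -25/4356, Y = 25/66

Elasticity = (-25/4356) · (66 / (25/66)) = -1

Interpretation: for a small percentage change in X, the percentage change in Y is approximately -1.00 times as large.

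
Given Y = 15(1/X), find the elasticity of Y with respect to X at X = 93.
Elasticity = -1

Elasticity = (dY/dX) · (X/Y)

dY/dX = -15/X²
At X = 93: dY/dX = -5/2883, Y = 5/31

Elasticity = (-5/2883) · (93 / (5/31)) = -1

Interpretation: for a small percentage change in X, the percentage change in Y is approximately -1.00 times as large.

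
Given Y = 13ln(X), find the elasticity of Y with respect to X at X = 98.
Elasticity = 1/ln(98) ≈ 0.2181

Elasticity = (dY/dX) · (X/Y)

dY/dX = 13/X
At X = 98: dY/dX = 13/98, Y = 13·ln(98)

Elasticity = (13/98) · (98 / (13·ln(98))) = 1/ln(98) ≈ 0.2181

Interpretation: for a small percentage change in X, the percentage change in Y is approximately 0.22 times as large.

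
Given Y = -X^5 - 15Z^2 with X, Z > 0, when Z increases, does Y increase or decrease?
Y decreases

Taking the partial derivative:
∂Y/∂Z = -30Z

∂Y/∂Z = -30Z < 0 (assuming positive values)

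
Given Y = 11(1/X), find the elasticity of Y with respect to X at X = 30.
Elasticity = -1

Elasticity = (dY/dX) · (X/Y)

dY/dX = -11/X²
At X = 30: dY/dX = -11/900, Y = 11/30

Elasticity = (-11/900) · (30 / (11/30)) = -1

Interpretation: for a small percentage change in X, the percentage change in Y is approximately -1.00 times as large.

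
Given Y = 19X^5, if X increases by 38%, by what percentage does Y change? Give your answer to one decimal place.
400.5%

For Y = 19X^5:
If X → X(1 + 0.38)
Then Y → Y · (1 + 0.38)^5
     ≈ Y · 5.0049

Percentage change = ((1 + 0.38)^5 − 1) × 100% ≈ 400.5%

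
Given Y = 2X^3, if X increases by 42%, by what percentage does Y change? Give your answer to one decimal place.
186.3%

For Y = 2X^3:
If X → X(1 + 0.42)
Then Y → Y · (1 + 0.42)^3
     ≈ Y · 2.8633

Percentage change = ((1 + 0.42)^3 − 1) × 100% ≈ 186.3%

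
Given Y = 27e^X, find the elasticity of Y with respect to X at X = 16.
Elasticity = 16

Elasticity = (dY/dX) · (X/Y)

dY/dX = 27·e^X
At X = 16: dY/dX = 27·e^16, Y = 27·e^16

Elasticity = (27·e^16) · (16 / (27·e^16)) = 16

Interpretation: for a small percentage change in X, the percentage change in Y is approximately 16.00 times as large.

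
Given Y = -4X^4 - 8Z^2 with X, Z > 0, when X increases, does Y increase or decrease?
Y decreases

Taking the partial derivative:
∂Y/∂X = -16X^3

∂Y/∂X = -16X^3 < 0 (assuming positive values)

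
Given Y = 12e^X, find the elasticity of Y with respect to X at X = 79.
Elasticity = 79

Elasticity = (dY/dX) · (X/Y)

dY/dX = 12·e^X
At X = 79: dY/dX = 12·e^79, Y = 12·e^79

Elasticity = (12·e^79) · (79 / (12·e^79)) = 79

Interpretation: for a small percentage change in X, the percentage change in Y is approximately 79.00 times as large.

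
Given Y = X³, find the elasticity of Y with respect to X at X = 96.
Elasticity = 3

Elasticity = (dY/dX) · (X/Y)

dY/dX = 3·X²
At X = 96: dY/dX = 27648, Y = 884736

Elasticity = 27648 · (96 / 884736) = 3

Interpretation: for a small percentage change in X, the percentage change in Y is approximately 3.00 times as large.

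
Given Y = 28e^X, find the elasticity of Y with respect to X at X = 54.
Elasticity = 54

Elasticity = (dY/dX) · (X/Y)

dY/dX = 28·e^X
At X = 54: dY/dX = 28·e^54, Y = 28·e^54

Elasticity = (28·e^54) · (54 / (28·e^54)) = 54

Interpretation: for a small percentage change in X, the percentage change in Y is approximately 54.00 times as large.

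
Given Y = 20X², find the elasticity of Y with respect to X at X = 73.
Elasticity = 2

Elasticity = (dY/dX) · (X/Y)

dY/dX = 40·X
At X = 73: dY/dX = 2920, Y = 106580

Elasticity = 2920 · (73 / 106580) = 2

Interpretation: for a small percentage change in X, the percentage change in Y is approximately 2.00 times as large.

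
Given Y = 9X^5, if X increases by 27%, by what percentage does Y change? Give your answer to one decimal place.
230.4%

For Y = 9X^5:
If X → X(1 + 0.27)
Then Y → Y · (1 + 0.27)^5
     ≈ Y · 3.3038

Percentage change = ((1 + 0.27)^5 − 1) × 100% ≈ 230.4%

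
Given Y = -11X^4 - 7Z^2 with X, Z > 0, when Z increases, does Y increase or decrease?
Y decreases

Taking the partial derivative:
∂Y/∂Z = -14Z

∂Y/∂Z = -14Z < 0 (assuming positive values)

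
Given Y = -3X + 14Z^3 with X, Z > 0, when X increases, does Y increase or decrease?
Y decreases

Taking the partial derivative:
∂Y/∂X = -3

∂Y/∂X = -3 < 0 (assuming positive values)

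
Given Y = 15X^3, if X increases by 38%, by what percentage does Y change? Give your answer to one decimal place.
162.8%

For Y = 15X^3:
If X → X(1 + 0.38)
Then Y → Y · (1 + 0.38)^3
     ≈ Y · 2.6281

Percentage change = ((1 + 0.38)^3 − 1) × 100% ≈ 162.8%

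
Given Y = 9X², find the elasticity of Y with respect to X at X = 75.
Elasticity = 2

Elasticity = (dY/dX) · (X/Y)

dY/dX = 18·X
At X = 75: dY/dX = 1350, Y = 50625

Elasticity = 1350 · (75 / 50625) = 2

Interpretation: for a small percentage change in X, the percentage change in Y is approximately 2.00 times as large.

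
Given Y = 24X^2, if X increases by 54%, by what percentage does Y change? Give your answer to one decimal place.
137.2%

For Y = 24X^2:
If X → X(1 + 0.54)
Then Y → Y · (1 + 0.54)^2
     = Y · 2.3716

Percentage change = ((1 + 0.54)^2 − 1) × 100% ≈ 137.2%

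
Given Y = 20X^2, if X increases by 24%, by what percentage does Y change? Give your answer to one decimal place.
53.8%

For Y = 20X^2:
If X → X(1 + 0.24)
Then Y → Y · (1 + 0.24)^2
     = Y · 1.5376

Percentage change = ((1 + 0.24)^2 − 1) × 100% ≈ 53.8%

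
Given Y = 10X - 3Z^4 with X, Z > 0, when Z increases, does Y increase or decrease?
Y decreases

Taking the partial derivative:
∂Y/∂Z = -12Z^3

∂Y/∂Z = -12Z^3 < 0 (assuming positive values)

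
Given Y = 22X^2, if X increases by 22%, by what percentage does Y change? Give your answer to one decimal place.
48.8%

For Y = 22X^2:
If X → X(1 + 0.22)
Then Y → Y · (1 + 0.22)^2
     = Y · 1.4884

Percentage change = ((1 + 0.22)^2 − 1) × 100% ≈ 48.8%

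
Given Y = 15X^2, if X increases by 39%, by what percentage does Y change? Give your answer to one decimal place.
93.2%

For Y = 15X^2:
If X → X(1 + 0.39)
Then Y → Y · (1 + 0.39)^2
     = Y · 1.9321

Percentage change = ((1 + 0.39)^2 − 1) × 100% ≈ 93.2%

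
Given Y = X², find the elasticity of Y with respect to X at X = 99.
Elasticity = 2

Elasticity = (dY/dX) · (X/Y)

dY/dX = 2·X
At X = 99: dY/dX = 198, Y = 9801

Elasticity = 198 · (99 / 9801) = 2

Interpretation: for a small percentage change in X, the percentage change in Y is approximately 2.00 times as large.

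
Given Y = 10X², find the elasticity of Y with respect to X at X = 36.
Elasticity = 2

Elasticity = (dY/dX) · (X/Y)

dY/dX = 20·X
At X = 36: dY/dX = 720, Y = 12960

Elasticity = 720 · (36 / 12960) = 2

Interpretation: for a small percentage change in X, the percentage change in Y is approximately 2.00 times as large.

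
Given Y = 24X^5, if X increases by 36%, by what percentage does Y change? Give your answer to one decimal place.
365.3%

For Y = 24X^5:
If X → X(1 + 0.36)
Then Y → Y · (1 + 0.36)^5
     ≈ Y · 4.6526

Percentage change = ((1 + 0.36)^5 − 1) × 100% ≈ 365.3%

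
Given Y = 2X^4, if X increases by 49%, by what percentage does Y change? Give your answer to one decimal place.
392.9%

For Y = 2X^4:
If X → X(1 + 0.49)
Then Y → Y · (1 + 0.49)^4
     ≈ Y · 4.9288

Percentage change = ((1 + 0.49)^4 − 1) × 100% ≈ 392.9%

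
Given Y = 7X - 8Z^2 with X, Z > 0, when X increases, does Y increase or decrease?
Y increases

Taking the partial derivative:
∂Y/∂X = 7

∂Y/∂X = 7 > 0 (assuming positive values)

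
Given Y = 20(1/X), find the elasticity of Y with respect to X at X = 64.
Elasticity = -1

Elasticity = (dY/dX) · (X/Y)

dY/dX = -20/X²
At X = 64: dY/dX = -5/1024, Y = 5/16

Elasticity = (-5/1024) · (64 / (5/16)) = -1

Interpretation: for a small percentage change in X, the percentage change in Y is approximately -1.00 times as large.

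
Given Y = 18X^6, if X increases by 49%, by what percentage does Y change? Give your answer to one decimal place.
994.3%

For Y = 18X^6:
If X → X(1 + 0.49)
Then Y → Y · (1 + 0.49)^6
     ≈ Y · 10.9425

Percentage change = ((1 + 0.49)^6 − 1) × 100% ≈ 994.3%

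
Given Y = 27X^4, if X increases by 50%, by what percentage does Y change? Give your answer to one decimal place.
406.3%

For Y = 27X^4:
If X → X(1 + 0.5)
Then Y → Y · (1 + 0.5)^4
     = Y · 5.0625

Percentage change = ((1 + 0.5)^4 − 1) × 100% ≈ 406.3%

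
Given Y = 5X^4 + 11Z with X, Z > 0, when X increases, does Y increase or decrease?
Y increases

Taking the partial derivative:
∂Y/∂X = 20X^3

∂Y/∂X = 20X^3 > 0 (assuming positive values)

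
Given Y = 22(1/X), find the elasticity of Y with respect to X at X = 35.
Elasticity = -1

Elasticity = (dY/dX) · (X/Y)

dY/dX = -22/X²
At X = 35: dY/dX = -22/1225, Y = 22/35

Elasticity = (-22/1225) · (35 / (22/35)) = -1

Interpretation: for a small percentage change in X, the percentage change in Y is approximately -1.00 times as large.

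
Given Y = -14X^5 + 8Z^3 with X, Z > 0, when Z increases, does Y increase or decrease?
Y increases

Taking the partial derivative:
∂Y/∂Z = 24Z^2

∂Y/∂Z = 24Z^2 > 0 (assuming positive values)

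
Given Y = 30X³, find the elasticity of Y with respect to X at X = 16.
Elasticity = 3

Elasticity = (dY/dX) · (X/Y)

dY/dX = 90·X²
At X = 16: dY/dX = 23040, Y = 122880

Elasticity = 23040 · (16 / 122880) = 3

Interpretation: for a small percentage change in X, the percentage change in Y is approximately 3.00 times as large.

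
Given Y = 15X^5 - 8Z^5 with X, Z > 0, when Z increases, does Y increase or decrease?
Y decreases

Taking the partial derivative:
∂Y/∂Z = -40Z^4

∂Y/∂Z = -40Z^4 < 0 (assuming positive values)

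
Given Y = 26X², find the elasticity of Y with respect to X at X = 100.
Elasticity = 2

Elasticity = (dY/dX) · (X/Y)

dY/dX = 52·X
At X = 100: dY/dX = 5200, Y = 260000

Elasticity = 5200 · (100 / 260000) = 2

Interpretation: for a small percentage change in X, the percentage change in Y is approximately 2.00 times as large.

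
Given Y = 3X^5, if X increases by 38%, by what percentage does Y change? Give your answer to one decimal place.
400.5%

For Y = 3X^5:
If X → X(1 + 0.38)
Then Y → Y · (1 + 0.38)^5
     ≈ Y · 5.0049

Percentage change = ((1 + 0.38)^5 − 1) × 100% ≈ 400.5%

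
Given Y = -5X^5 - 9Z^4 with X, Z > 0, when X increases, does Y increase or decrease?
Y decreases

Taking the partial derivative:
∂Y/∂X = -25X^4

∂Y/∂X = -25X^4 < 0 (assuming positive values)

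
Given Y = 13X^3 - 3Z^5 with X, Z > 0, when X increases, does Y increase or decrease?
Y increases

Taking the partial derivative:
∂Y/∂X = 39X^2

∂Y/∂X = 39X^2 > 0 (assuming positive values)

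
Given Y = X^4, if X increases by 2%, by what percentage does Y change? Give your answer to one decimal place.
8.2%

For Y = X^4:
If X → X(1 + 0.02)
Then Y → Y · (1 + 0.02)^4
     ≈ Y · 1.0824

Percentage change = ((1 + 0.02)^4 − 1) × 100% ≈ 8.2%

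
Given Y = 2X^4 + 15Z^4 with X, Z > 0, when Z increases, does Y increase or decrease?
Y increases

Taking the partial derivative:
∂Y/∂Z = 60Z^3

∂Y/∂Z = 60Z^3 > 0 (assuming positive values)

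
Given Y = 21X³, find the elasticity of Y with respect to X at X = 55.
Elasticity = 3

Elasticity = (dY/dX) · (X/Y)

dY/dX = 63·X²
At X = 55: dY/dX = 190575, Y = 3493875

Elasticity = 190575 · (55 / 3493875) = 3

Interpretation: for a small percentage change in X, the percentage change in Y is approximately 3.00 times as large.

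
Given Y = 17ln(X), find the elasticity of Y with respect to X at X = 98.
Elasticity = 1/ln(98) ≈ 0.2181

Elasticity = (dY/dX) · (X/Y)

dY/dX = 17/X
At X = 98: dY/dX = 17/98, Y = 17·ln(98)

Elasticity = (17/98) · (98 / (17·ln(98))) = 1/ln(98) ≈ 0.2181

Interpretation: for a small percentage change in X, the percentage change in Y is approximately 0.22 times as large.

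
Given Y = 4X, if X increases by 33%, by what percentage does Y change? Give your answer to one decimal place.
33.0%

For Y = 4X:
If X → X(1 + 0.33)
Then Y → Y · (1 + 0.33)^1
     = Y · 1.3300

Percentage change = ((1 + 0.33)^1 − 1) × 100% = 33.0%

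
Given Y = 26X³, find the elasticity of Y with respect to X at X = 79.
Elasticity = 3

Elasticity = (dY/dX) · (X/Y)

dY/dX = 78·X²
At X = 79: dY/dX = 486798, Y = 12819014

Elasticity = 486798 · (79 / 12819014) = 3

Interpretation: for a small percentage change in X, the percentage change in Y is approximately 3.00 times as large.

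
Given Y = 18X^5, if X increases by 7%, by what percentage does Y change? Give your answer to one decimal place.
40.3%

For Y = 18X^5:
If X → X(1 + 0.07)
Then Y → Y · (1 + 0.07)^5
     ≈ Y · 1.4026

Percentage change = ((1 + 0.07)^5 − 1) × 100% ≈ 40.3%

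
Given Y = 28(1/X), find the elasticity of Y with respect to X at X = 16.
Elasticity = -1

Elasticity = (dY/dX) · (X/Y)

dY/dX = -28/X²
At X = 16: dY/dX = -7/64, Y = 7/4

Elasticity = (-7/64) · (16 / (7/4)) = -1

Interpretation: for a small percentage change in X, the percentage change in Y is approximately -1.00 times as large.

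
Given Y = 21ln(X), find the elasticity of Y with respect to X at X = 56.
Elasticity = 1/ln(56) ≈ 0.2484

Elasticity = (dY/dX) · (X/Y)

dY/dX = 21/X
At X = 56: dY/dX = 3/8, Y = 21·ln(56)

Elasticity = (3/8) · (56 / (21·ln(56))) = 1/ln(56) ≈ 0.2484

Interpretation: for a small percentage change in X, the percentage change in Y is approximately 0.25 times as large.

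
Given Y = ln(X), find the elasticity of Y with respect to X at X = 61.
Elasticity = 1/ln(61) ≈ 0.2433

Elasticity = (dY/dX) · (X/Y)

dY/dX = 1/X
At X = 61: dY/dX = 1/61, Y = ln(61)

Elasticity = (1/61) · (61 / (ln(61))) = 1/ln(61) ≈ 0.2433

Interpretation: for a small percentage change in X, the percentage change in Y is approximately 0.24 times as large.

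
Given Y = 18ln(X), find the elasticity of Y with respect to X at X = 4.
Elasticity = 1/ln(4) ≈ 0.7213

Elasticity = (dY/dX) · (X/Y)

dY/dX = 18/X
At X = 4: dY/dX = 9/2, Y = 18·ln(4)

Elasticity = (9/2) · (4 / (18·ln(4))) = 1/ln(4) ≈ 0.7213

Interpretation: for a small percentage change in X, the percentage change in Y is approximately 0.72 times as large.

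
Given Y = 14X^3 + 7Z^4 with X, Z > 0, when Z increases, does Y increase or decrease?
Y increases

Taking the partial derivative:
∂Y/∂Z = 28Z^3

∂Y/∂Z = 28Z^3 > 0 (assuming positive values)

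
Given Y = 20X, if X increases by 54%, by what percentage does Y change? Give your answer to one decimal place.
54.0%

For Y = 20X:
If X → X(1 + 0.54)
Then Y → Y · (1 + 0.54)^1
     = Y · 1.5400

Percentage change = ((1 + 0.54)^1 − 1) × 100% = 54.0%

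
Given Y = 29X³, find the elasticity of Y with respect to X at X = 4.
Elasticity = 3

Elasticity = (dY/dX) · (X/Y)

dY/dX = 87·X²
At X = 4: dY/dX = 1392, Y = 1856

Elasticity = 1392 · (4 / 1856) = 3

Interpretation: for a small percentage change in X, the percentage change in Y is approximately 3.00 times as large.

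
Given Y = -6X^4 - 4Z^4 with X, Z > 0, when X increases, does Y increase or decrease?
Y decreases

Taking the partial derivative:
∂Y/∂X = -24X^3

∂Y/∂X = -24X^3 < 0 (assuming positive values)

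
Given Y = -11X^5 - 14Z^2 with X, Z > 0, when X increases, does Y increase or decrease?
Y decreases

Taking the partial derivative:
∂Y/∂X = -55X^4

∂Y/∂X = -55X^4 < 0 (assuming positive values)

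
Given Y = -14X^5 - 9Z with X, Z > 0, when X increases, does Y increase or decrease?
Y decreases

Taking the partial derivative:
∂Y/∂X = -70X^4

∂Y/∂X = -70X^4 < 0 (assuming positive values)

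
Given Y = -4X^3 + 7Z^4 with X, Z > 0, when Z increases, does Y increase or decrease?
Y increases

Taking the partial derivative:
∂Y/∂Z = 28Z^3

∂Y/∂Z = 28Z^3 > 0 (assuming positive values)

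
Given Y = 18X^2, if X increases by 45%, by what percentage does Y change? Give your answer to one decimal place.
110.3%

For Y = 18X^2:
If X → X(1 + 0.45)
Then Y → Y · (1 + 0.45)^2
     = Y · 2.1025

Percentage change = ((1 + 0.45)^2 − 1) × 100% ≈ 110.3%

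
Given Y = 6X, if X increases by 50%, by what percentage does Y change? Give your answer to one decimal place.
50.0%

For Y = 6X:
If X → X(1 + 0.5)
Then Y → Y · (1 + 0.5)^1
     = Y · 1.5000

Percentage change = ((1 + 0.5)^1 − 1) × 100% = 50.0%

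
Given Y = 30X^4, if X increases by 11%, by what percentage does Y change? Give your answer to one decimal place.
51.8%

For Y = 30X^4:
If X → X(1 + 0.11)
Then Y → Y · (1 + 0.11)^4
     ≈ Y · 1.5181

Percentage change = ((1 + 0.11)^4 − 1) × 100% ≈ 51.8%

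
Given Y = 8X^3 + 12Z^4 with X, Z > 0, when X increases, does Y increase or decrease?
Y increases

Taking the partial derivative:
∂Y/∂X = 24X^2

∂Y/∂X = 24X^2 > 0 (assuming positive values)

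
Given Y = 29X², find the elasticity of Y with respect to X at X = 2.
Elasticity = 2

Elasticity = (dY/dX) · (X/Y)

dY/dX = 58·X
At X = 2: dY/dX = 116, Y = 116

Elasticity = 116 · (2 / 116) = 2

Interpretation: for a small percentage change in X, the percentage change in Y is approximately 2.00 times as large.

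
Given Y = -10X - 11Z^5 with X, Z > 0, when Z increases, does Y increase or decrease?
Y decreases

Taking the partial derivative:
∂Y/∂Z = -55Z^4

∂Y/∂Z = -55Z^4 < 0 (assuming positive values)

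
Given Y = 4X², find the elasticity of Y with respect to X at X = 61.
Elasticity = 2

Elasticity = (dY/dX) · (X/Y)

dY/dX = 8·X
At X = 61: dY/dX = 488, Y = 14884

Elasticity = 488 · (61 / 14884) = 2

Interpretation: for a small percentage change in X, the percentage change in Y is approximately 2.00 times as large.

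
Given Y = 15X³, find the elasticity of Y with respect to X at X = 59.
Elasticity = 3

Elasticity = (dY/dX) · (X/Y)

dY/dX = 45·X²
At X = 59: dY/dX = 156645, Y = 3080685

Elasticity = 156645 · (59 / 3080685) = 3

Interpretation: for a small percentage change in X, the percentage change in Y is approximately 3.00 times as large.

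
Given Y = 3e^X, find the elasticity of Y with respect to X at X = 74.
Elasticity = 74

Elasticity = (dY/dX) · (X/Y)

dY/dX = 3·e^X
At X = 74: dY/dX = 3·e^74, Y = 3·e^74

Elasticity = (3·e^74) · (74 / (3·e^74)) = 74

Interpretation: for a small percentage change in X, the percentage change in Y is approximately 74.00 times as large.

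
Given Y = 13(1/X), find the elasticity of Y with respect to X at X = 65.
Elasticity = -1

Elasticity = (dY/dX) · (X/Y)

dY/dX = -13/X²
At X = 65: dY/dX = -1/325, Y = 1/5

Elasticity = (-1/325) · (65 / (1/5)) = -1

Interpretation: for a small percentage change in X, the percentage change in Y is approximately -1.00 times as large.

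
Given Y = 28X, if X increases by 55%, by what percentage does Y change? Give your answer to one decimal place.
55.0%

For Y = 28X:
If X → X(1 + 0.55)
Then Y → Y · (1 + 0.55)^1
     = Y · 1.5500

Percentage change = ((1 + 0.55)^1 − 1) × 100% = 55.0%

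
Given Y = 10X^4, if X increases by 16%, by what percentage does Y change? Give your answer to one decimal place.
81.1%

For Y = 10X^4:
If X → X(1 + 0.16)
Then Y → Y · (1 + 0.16)^4
     ≈ Y · 1.8106

Percentage change = ((1 + 0.16)^4 − 1) × 100% ≈ 81.1%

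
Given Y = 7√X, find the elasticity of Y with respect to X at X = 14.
Elasticity = 1/2

Elasticity = (dY/dX) · (X/Y)

dY/dX = 7/(2·√X)
At X = 14: dY/dX = √14/4, Y = 7·√14

Elasticity = (√14/4) · (14 / (7·√14)) = 1/2

Interpretation: for a small percentage change in X, the percentage change in Y is approximately 0.50 times as large.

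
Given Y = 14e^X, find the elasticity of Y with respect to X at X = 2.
Elasticity = 2

Elasticity = (dY/dX) · (X/Y)

dY/dX = 14·e^X
At X = 2: dY/dX = 14·e^2, Y = 14·e^2

Elasticity = (14·e^2) · (2 / (14·e^2)) = 2

Interpretation: for a small percentage change in X, the percentage change in Y is approximately 2.00 times as large.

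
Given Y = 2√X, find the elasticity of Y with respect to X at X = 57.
Elasticity = 1/2

Elasticity = (dY/dX) · (X/Y)

dY/dX = 1/√X
At X = 57: dY/dX = √57/57, Y = 2·√57

Elasticity = (√57/57) · (57 / (2·√57)) = 1/2

Interpretation: for a small percentage change in X, the percentage change in Y is approximately 0.50 times as large.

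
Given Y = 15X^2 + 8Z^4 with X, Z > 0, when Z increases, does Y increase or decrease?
Y increases

Taking the partial derivative:
∂Y/∂Z = 32Z^3

∂Y/∂Z = 32Z^3 > 0 (assuming positive values)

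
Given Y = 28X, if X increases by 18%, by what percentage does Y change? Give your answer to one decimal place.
18.0%

For Y = 28X:
If X → X(1 + 0.18)
Then Y → Y · (1 + 0.18)^1
     = Y · 1.1800

Percentage change = ((1 + 0.18)^1 − 1) × 100% = 18.0%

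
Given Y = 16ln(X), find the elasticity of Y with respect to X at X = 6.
Elasticity = 1/ln(6) ≈ 0.5581

Elasticity = (dY/dX) · (X/Y)

dY/dX = 16/X
At X = 6: dY/dX = 8/3, Y = 16·ln(6)

Elasticity = (8/3) · (6 / (16·ln(6))) = 1/ln(6) ≈ 0.5581

Interpretation: for a small percentage change in X, the percentage change in Y is approximately 0.56 times as large.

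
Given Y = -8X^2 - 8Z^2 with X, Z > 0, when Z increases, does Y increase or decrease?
Y decreases

Taking the partial derivative:
∂Y/∂Z = -16Z

∂Y/∂Z = -16Z < 0 (assuming positive values)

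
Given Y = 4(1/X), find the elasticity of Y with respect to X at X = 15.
Elasticity = -1

Elasticity = (dY/dX) · (X/Y)

dY/dX = -4/X²
At X = 15: dY/dX = -4/225, Y = 4/15

Elasticity = (-4/225) · (15 / (4/15)) = -1

Interpretation: for a small percentage change in X, the percentage change in Y is approximately -1.00 times as large.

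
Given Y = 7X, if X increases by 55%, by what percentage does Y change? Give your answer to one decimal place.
55.0%

For Y = 7X:
If X → X(1 + 0.55)
Then Y → Y · (1 + 0.55)^1
     = Y · 1.5500

Percentage change = ((1 + 0.55)^1 − 1) × 100% = 55.0%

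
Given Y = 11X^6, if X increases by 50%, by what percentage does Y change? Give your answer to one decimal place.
1039.1%

For Y = 11X^6:
If X → X(1 + 0.5)
Then Y → Y · (1 + 0.5)^6
     ≈ Y · 11.3906

Percentage change = ((1 + 0.5)^6 − 1) × 100% ≈ 1039.1%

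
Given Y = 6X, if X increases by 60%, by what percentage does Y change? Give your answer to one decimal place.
60.0%

For Y = 6X:
If X → X(1 + 0.6)
Then Y → Y · (1 + 0.6)^1
     = Y · 1.6000

Percentage change = ((1 + 0.6)^1 − 1) × 100% = 60.0%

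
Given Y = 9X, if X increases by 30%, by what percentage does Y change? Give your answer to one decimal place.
30.0%

For Y = 9X:
If X → X(1 + 0.3)
Then Y → Y · (1 + 0.3)^1
     = Y · 1.3000

Percentage change = ((1 + 0.3)^1 − 1) × 100% = 30.0%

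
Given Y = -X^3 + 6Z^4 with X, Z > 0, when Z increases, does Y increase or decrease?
Y increases

Taking the partial derivative:
∂Y/∂Z = 24Z^3

∂Y/∂Z = 24Z^3 > 0 (assuming positive values)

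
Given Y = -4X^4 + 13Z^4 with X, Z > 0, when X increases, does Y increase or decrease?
Y decreases

Taking the partial derivative:
∂Y/∂X = -16X^3

∂Y/∂X = -16X^3 < 0 (assuming positive values)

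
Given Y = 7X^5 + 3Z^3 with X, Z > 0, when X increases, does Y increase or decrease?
Y increases

Taking the partial derivative:
∂Y/∂X = 35X^4

∂Y/∂X = 35X^4 > 0 (assuming positive values)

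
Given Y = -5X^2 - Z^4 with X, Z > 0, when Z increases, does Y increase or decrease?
Y decreases

Taking the partial derivative:
∂Y/∂Z = -4Z^3

∂Y/∂Z = -4Z^3 < 0 (assuming positive values)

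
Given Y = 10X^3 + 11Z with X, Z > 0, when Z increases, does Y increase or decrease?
Y increases

Taking the partial derivative:
∂Y/∂Z = 11

∂Y/∂Z = 11 > 0 (assuming positive values)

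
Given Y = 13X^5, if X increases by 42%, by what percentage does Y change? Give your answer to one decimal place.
477.4%

For Y = 13X^5:
If X → X(1 + 0.42)
Then Y → Y · (1 + 0.42)^5
     ≈ Y · 5.7735

Percentage change = ((1 + 0.42)^5 − 1) × 100% ≈ 477.4%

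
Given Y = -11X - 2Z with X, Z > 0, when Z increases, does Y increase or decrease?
Y decreases

Taking the partial derivative:
∂Y/∂Z = -2

∂Y/∂Z = -2 < 0 (assuming positive values)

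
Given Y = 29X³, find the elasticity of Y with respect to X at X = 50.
Elasticity = 3

Elasticity = (dY/dX) · (X/Y)

dY/dX = 87·X²
At X = 50: dY/dX = 217500, Y = 3625000

Elasticity = 217500 · (50 / 3625000) = 3

Interpretation: for a small percentage change in X, the percentage change in Y is approximately 3.00 times as large.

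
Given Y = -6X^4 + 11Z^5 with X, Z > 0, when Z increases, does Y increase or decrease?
Y increases

Taking the partial derivative:
∂Y/∂Z = 55Z^4

∂Y/∂Z = 55Z^4 > 0 (assuming positive values)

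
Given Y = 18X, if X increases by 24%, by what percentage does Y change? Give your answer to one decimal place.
24.0%

For Y = 18X:
If X → X(1 + 0.24)
Then Y → Y · (1 + 0.24)^1
     = Y · 1.2400

Percentage change = ((1 + 0.24)^1 − 1) × 100% = 24.0%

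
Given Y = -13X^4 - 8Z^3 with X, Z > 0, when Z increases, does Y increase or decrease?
Y decreases

Taking the partial derivative:
∂Y/∂Z = -24Z^2

∂Y/∂Z = -24Z^2 < 0 (assuming positive values)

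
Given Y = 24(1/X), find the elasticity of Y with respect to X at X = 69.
Elasticity = -1

Elasticity = (dY/dX) · (X/Y)

dY/dX = -24/X²
At X = 69: dY/dX = -8/1587, Y = 8/23

Elasticity = (-8/1587) · (69 / (8/23)) = -1

Interpretation: for a small percentage change in X, the percentage change in Y is approximately -1.00 times as large.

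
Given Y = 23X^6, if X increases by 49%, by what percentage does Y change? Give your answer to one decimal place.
994.3%

For Y = 23X^6:
If X → X(1 + 0.49)
Then Y → Y · (1 + 0.49)^6
     ≈ Y · 10.9425

Percentage change = ((1 + 0.49)^6 − 1) × 100% ≈ 994.3%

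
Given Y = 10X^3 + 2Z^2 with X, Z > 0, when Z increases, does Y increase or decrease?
Y increases

Taking the partial derivative:
∂Y/∂Z = 4Z

∂Y/∂Z = 4Z > 0 (assuming positive values)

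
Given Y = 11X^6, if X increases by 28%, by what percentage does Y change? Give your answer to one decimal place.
339.8%

For Y = 11X^6:
If X → X(1 + 0.28)
Then Y → Y · (1 + 0.28)^6
     ≈ Y · 4.3980

Percentage change = ((1 + 0.28)^6 − 1) × 100% ≈ 339.8%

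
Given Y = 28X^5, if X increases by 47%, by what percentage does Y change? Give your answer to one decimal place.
586.4%

For Y = 28X^5:
If X → X(1 + 0.47)
Then Y → Y · (1 + 0.47)^5
     ≈ Y · 6.8641

Percentage change = ((1 + 0.47)^5 − 1) × 100% ≈ 586.4%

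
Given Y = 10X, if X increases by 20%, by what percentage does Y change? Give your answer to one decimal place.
20.0%

For Y = 10X:
If X → X(1 + 0.2)
Then Y → Y · (1 + 0.2)^1
     = Y · 1.2000

Percentage change = ((1 + 0.2)^1 − 1) × 100% = 20.0%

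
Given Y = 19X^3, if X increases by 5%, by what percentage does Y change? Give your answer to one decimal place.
15.8%

For Y = 19X^3:
If X → X(1 + 0.05)
Then Y → Y · (1 + 0.05)^3
     ≈ Y · 1.1576

Percentage change = ((1 + 0.05)^3 − 1) × 100% ≈ 15.8%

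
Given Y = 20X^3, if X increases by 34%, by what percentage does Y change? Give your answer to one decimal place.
140.6%

For Y = 20X^3:
If X → X(1 + 0.34)
Then Y → Y · (1 + 0.34)^3
     ≈ Y · 2.4061

Percentage change = ((1 + 0.34)^3 − 1) × 100% ≈ 140.6%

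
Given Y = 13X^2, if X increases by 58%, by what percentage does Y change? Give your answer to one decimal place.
149.6%

For Y = 13X^2:
If X → X(1 + 0.58)
Then Y → Y · (1 + 0.58)^2
     = Y · 2.4964

Percentage change = ((1 + 0.58)^2 − 1) × 100% ≈ 149.6%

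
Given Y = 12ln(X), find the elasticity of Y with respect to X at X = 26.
Elasticity = 1/ln(26) ≈ 0.3069

Elasticity = (dY/dX) · (X/Y)

dY/dX = 12/X
At X = 26: dY/dX = 6/13, Y = 12·ln(26)

Elasticity = (6/13) · (26 / (12·ln(26))) = 1/ln(26) ≈ 0.3069

Interpretation: for a small percentage change in X, the percentage change in Y is approximately 0.31 times as large.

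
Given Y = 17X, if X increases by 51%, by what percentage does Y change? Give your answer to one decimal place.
51.0%

For Y = 17X:
If X → X(1 + 0.51)
Then Y → Y · (1 + 0.51)^1
     = Y · 1.5100

Percentage change = ((1 + 0.51)^1 − 1) × 100% = 51.0%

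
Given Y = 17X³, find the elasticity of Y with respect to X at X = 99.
Elasticity = 3

Elasticity = (dY/dX) · (X/Y)

dY/dX = 51·X²
At X = 99: dY/dX = 499851, Y = 16495083

Elasticity = 499851 · (99 / 16495083) = 3

Interpretation: for a small percentage change in X, the percentage change in Y is approximately 3.00 times as large.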